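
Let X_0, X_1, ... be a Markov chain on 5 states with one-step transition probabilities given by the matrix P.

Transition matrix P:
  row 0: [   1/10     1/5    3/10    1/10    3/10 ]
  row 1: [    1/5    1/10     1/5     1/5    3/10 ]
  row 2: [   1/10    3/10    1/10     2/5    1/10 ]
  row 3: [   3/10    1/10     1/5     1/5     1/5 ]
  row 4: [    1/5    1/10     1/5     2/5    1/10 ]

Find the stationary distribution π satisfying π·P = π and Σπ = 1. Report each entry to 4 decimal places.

π = [0.1874, 0.1585, 0.1989, 0.2601, 0.1952]

Balance equations π_j = Σ_i π_i·P[i][j]:
  π_0 = 1/10·π_0 + 1/5·π_1 + 1/10·π_2 + 3/10·π_3 + 1/5·π_4
  π_1 = 1/5·π_0 + 1/10·π_1 + 3/10·π_2 + 1/10·π_3 + 1/10·π_4
  π_2 = 3/10·π_0 + 1/5·π_1 + 1/10·π_2 + 1/5·π_3 + 1/5·π_4
  π_3 = 1/10·π_0 + 1/5·π_1 + 2/5·π_2 + 1/5·π_3 + 2/5·π_4
  normalize: π_0 + π_1 + π_2 + π_3 + π_4 = 1
Solving the linear system gives exactly π = [1405/7498, 2377/14996, 1491/7498, 975/3749, 2927/14996].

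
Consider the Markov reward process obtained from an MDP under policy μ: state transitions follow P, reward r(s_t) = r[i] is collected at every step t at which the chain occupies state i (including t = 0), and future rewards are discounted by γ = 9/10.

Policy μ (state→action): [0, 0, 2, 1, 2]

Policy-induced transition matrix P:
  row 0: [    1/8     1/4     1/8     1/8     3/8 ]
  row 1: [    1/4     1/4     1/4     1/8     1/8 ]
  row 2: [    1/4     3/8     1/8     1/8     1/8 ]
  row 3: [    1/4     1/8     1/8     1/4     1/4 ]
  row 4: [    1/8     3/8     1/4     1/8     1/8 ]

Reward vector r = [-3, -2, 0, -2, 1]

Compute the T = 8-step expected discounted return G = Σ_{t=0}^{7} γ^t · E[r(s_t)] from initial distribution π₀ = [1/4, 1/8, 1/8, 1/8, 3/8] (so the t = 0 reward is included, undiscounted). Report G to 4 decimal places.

t=0: π = [0.2500, 0.1250, 0.1250, 0.1250, 0.3750], E[r] = -0.8750, γ^t·E[r] = -0.875000, running G = -0.875000
t=1: π = [0.1719, 0.2969, 0.1875, 0.1406, 0.2031], E[r] = -1.1875, γ^t·E[r] = -1.068750, running G = -1.943750
t=2: π = [0.2031, 0.2813, 0.1875, 0.1426, 0.1855], E[r] = -1.2715, γ^t·E[r] = -1.029902, running G = -2.973652
t=3: π = [0.2014, 0.2788, 0.1833, 0.1428, 0.1936], E[r] = -1.2539, γ^t·E[r] = -0.914098, running G = -3.887750
t=4: π = [0.2006, 0.2793, 0.1841, 0.1429, 0.1932], E[r] = -1.2529, γ^t·E[r] = -0.822027, running G = -4.709777
t=5: π = [0.2008, 0.2793, 0.1841, 0.1429, 0.1930], E[r] = -1.2536, γ^t·E[r] = -0.740248, running G = -5.450025
t=6: π = [0.2008, 0.2793, 0.1840, 0.1429, 0.1930], E[r] = -1.2535, γ^t·E[r] = -0.666187, running G = -6.116212
t=7: π = [0.2008, 0.2793, 0.1840, 0.1429, 0.1931], E[r] = -1.2535, γ^t·E[r] = -0.599562, running G = -6.715775

G = -6.7158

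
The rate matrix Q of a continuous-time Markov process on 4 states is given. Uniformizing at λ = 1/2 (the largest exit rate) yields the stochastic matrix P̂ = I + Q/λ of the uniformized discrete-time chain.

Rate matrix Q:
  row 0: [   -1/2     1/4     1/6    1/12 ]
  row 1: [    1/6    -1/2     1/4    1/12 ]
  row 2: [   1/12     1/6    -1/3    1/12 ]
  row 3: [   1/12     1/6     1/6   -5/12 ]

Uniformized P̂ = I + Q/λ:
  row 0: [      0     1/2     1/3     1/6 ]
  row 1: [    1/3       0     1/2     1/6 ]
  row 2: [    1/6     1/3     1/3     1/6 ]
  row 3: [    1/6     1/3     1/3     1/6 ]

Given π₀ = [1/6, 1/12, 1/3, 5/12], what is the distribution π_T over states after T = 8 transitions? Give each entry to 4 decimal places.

π = [0.1819, 0.2726, 0.3789, 0.1667]

t=0: π = [0.1667, 0.0833, 0.3333, 0.4167]
t=1: π = [0.1528, 0.3333, 0.3472, 0.1667]
t=2: π = [0.1968, 0.2477, 0.3889, 0.1667]
t=3: π = [0.1752, 0.2836, 0.3746, 0.1667]
t=4: π = [0.1847, 0.2680, 0.3806, 0.1667]
t=5: π = [0.1805, 0.2748, 0.3780, 0.1667]
t=6: π = [0.1824, 0.2718, 0.3791, 0.1667]
t=7: π = [0.1816, 0.2731, 0.3786, 0.1667]
t=8: π = [0.1819, 0.2726, 0.3789, 0.1667]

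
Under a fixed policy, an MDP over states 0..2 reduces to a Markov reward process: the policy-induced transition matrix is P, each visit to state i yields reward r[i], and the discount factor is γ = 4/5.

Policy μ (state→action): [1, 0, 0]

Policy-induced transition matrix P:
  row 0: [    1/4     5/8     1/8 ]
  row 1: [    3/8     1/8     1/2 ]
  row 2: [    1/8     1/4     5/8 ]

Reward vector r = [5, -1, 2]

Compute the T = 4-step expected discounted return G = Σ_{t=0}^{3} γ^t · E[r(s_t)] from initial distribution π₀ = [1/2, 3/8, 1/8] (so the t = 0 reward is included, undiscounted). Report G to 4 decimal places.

G = 5.8084

t=0: π = [0.5000, 0.3750, 0.1250], E[r] = 2.3750, γ^t·E[r] = 2.375000, running G = 2.375000
t=1: π = [0.2813, 0.3906, 0.3281], E[r] = 1.6719, γ^t·E[r] = 1.337500, running G = 3.712500
t=2: π = [0.2578, 0.3066, 0.4355], E[r] = 1.8535, γ^t·E[r] = 1.186250, running G = 4.898750
t=3: π = [0.2339, 0.3083, 0.4578], E[r] = 1.7766, γ^t·E[r] = 0.909625, running G = 5.808375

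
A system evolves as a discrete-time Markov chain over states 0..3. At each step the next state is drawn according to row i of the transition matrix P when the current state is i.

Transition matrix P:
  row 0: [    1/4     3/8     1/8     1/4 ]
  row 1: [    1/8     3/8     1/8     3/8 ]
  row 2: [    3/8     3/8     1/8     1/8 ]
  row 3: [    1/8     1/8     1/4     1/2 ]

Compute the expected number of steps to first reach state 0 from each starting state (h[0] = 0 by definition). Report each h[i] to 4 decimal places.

h = [0.0000, 5.9487, 4.5128, 5.7436]

First-step conditioning: h[0] = 0; for i ≠ 0, h[i] = 1 + Σ_k P[i][k]·h[k].
  h[1] = 1 + 3/8·h[1] + 1/8·h[2] + 3/8·h[3]
  h[2] = 1 + 3/8·h[1] + 1/8·h[2] + 1/8·h[3]
  h[3] = 1 + 1/8·h[1] + 1/4·h[2] + 1/2·h[3]
Solving the 3×3 linear system over states ≠ 0 gives exactly h = [0, 232/39, 176/39, 224/39] (h[0] = 0 is the target).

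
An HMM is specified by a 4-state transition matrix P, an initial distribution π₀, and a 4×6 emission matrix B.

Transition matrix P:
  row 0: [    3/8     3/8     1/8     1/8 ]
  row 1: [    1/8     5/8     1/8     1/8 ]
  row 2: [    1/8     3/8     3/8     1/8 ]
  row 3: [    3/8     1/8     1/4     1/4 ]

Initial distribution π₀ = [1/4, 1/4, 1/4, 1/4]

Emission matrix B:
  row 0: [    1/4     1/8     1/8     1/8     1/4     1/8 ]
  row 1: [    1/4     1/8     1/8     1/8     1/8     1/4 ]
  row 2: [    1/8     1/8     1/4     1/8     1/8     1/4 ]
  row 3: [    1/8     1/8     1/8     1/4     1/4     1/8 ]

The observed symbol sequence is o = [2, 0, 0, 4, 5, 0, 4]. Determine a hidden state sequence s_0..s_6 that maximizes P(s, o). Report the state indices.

t=0: δ = [3.125e-02, 3.125e-02, 6.250e-02, 3.125e-02]  (obs o_0=2)
t=1: δ = [2.930e-03, 5.859e-03, 2.930e-03, 9.766e-04]  ψ = [0, 2, 2, 2]  (obs o_1=0)
t=2: δ = [2.747e-04, 9.155e-04, 1.373e-04, 9.155e-05]  ψ = [0, 1, 2, 1]  (obs o_2=0)
t=3: δ = [2.861e-05, 7.153e-05, 1.431e-05, 2.861e-05]  ψ = [1, 1, 1, 1]  (obs o_3=4)
t=4: δ = [1.341e-06, 1.118e-05, 2.235e-06, 1.118e-06]  ψ = [0, 1, 1, 1]  (obs o_4=5)
t=5: δ = [3.492e-07, 1.746e-06, 1.746e-07, 1.746e-07]  ψ = [1, 1, 1, 1]  (obs o_5=0)
t=6: δ = [5.457e-08, 1.364e-07, 2.728e-08, 5.457e-08]  ψ = [1, 1, 1, 1]  (obs o_6=4)
backtrack: best end state = 1; path = [2, 1, 1, 1, 1, 1, 1]

path = [2, 1, 1, 1, 1, 1, 1]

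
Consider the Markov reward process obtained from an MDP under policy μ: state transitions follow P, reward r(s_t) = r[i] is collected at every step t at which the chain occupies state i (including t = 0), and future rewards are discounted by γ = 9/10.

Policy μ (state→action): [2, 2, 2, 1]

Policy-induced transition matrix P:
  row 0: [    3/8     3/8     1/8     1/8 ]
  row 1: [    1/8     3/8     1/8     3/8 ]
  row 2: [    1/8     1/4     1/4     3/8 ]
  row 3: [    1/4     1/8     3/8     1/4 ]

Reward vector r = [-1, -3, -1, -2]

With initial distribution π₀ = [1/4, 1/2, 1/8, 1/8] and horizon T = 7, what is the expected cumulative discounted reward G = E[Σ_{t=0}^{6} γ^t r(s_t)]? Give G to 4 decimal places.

G = -9.9829

t=0: π = [0.2500, 0.5000, 0.1250, 0.1250], E[r] = -2.1250, γ^t·E[r] = -2.125000, running G = -2.125000
t=1: π = [0.2031, 0.3281, 0.1719, 0.2969], E[r] = -1.9531, γ^t·E[r] = -1.757813, running G = -3.882813
t=2: π = [0.2129, 0.2793, 0.2207, 0.2871], E[r] = -1.8457, γ^t·E[r] = -1.495020, running G = -5.377832
t=3: π = [0.2141, 0.2756, 0.2244, 0.2859], E[r] = -1.8372, γ^t·E[r] = -1.339288, running G = -6.717120
t=4: π = [0.2143, 0.2755, 0.2245, 0.2857], E[r] = -1.8367, γ^t·E[r] = -1.205059, running G = -7.922180
t=5: π = [0.2143, 0.2755, 0.2245, 0.2857], E[r] = -1.8367, γ^t·E[r] = -1.084565, running G = -9.006744
t=6: π = [0.2143, 0.2755, 0.2245, 0.2857], E[r] = -1.8367, γ^t·E[r] = -0.976114, running G = -9.982858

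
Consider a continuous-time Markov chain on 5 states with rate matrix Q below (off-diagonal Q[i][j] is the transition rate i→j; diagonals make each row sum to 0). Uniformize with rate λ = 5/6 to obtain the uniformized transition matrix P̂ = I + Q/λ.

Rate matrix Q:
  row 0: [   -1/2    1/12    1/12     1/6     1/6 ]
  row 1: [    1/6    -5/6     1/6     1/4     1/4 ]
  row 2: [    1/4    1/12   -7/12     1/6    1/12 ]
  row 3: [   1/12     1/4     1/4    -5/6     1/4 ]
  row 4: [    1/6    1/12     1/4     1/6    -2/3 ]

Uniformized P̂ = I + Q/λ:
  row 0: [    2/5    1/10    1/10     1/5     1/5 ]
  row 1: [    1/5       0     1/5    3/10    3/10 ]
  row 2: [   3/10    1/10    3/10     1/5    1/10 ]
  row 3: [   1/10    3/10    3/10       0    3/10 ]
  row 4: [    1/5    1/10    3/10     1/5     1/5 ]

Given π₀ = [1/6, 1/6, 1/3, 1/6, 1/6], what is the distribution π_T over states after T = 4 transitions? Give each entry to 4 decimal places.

t=0: π = [0.1667, 0.1667, 0.3333, 0.1667, 0.1667]
t=1: π = [0.2500, 0.1167, 0.2500, 0.1833, 0.2000]
t=2: π = [0.2567, 0.1250, 0.2383, 0.1750, 0.2050]
t=3: π = [0.2577, 0.1225, 0.2362, 0.1775, 0.2062]
t=4: π = [0.2574, 0.1233, 0.2362, 0.1768, 0.2064]

π = [0.2574, 0.1233, 0.2362, 0.1768, 0.2064]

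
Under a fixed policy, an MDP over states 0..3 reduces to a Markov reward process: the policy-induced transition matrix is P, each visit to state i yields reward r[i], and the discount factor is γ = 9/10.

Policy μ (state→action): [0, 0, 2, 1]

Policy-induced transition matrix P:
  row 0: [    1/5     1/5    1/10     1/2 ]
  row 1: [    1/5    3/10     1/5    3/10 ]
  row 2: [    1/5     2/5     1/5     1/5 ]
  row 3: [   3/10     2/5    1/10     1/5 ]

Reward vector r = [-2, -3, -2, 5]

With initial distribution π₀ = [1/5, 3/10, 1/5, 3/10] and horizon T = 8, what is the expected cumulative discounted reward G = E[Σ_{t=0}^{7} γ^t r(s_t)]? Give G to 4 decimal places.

G = -1.2765

t=0: π = [0.2000, 0.3000, 0.2000, 0.3000], E[r] = -0.2000, γ^t·E[r] = -0.200000, running G = -0.200000
t=1: π = [0.2300, 0.3300, 0.1500, 0.2900], E[r] = -0.3000, γ^t·E[r] = -0.270000, running G = -0.470000
t=2: π = [0.2290, 0.3210, 0.1480, 0.3020], E[r] = -0.2070, γ^t·E[r] = -0.167670, running G = -0.637670
t=3: π = [0.2302, 0.3221, 0.1469, 0.3008], E[r] = -0.2165, γ^t·E[r] = -0.157829, running G = -0.795499
t=4: π = [0.2301, 0.3218, 0.1469, 0.3013], E[r] = -0.2129, γ^t·E[r] = -0.139657, running G = -0.935156
t=5: π = [0.2301, 0.3218, 0.1469, 0.3012], E[r] = -0.2134, γ^t·E[r] = -0.126020, running G = -1.061176
t=6: π = [0.2301, 0.3218, 0.1469, 0.3012], E[r] = -0.2133, γ^t·E[r] = -0.113335, running G = -1.174511
t=7: π = [0.2301, 0.3218, 0.1469, 0.3012], E[r] = -0.2133, γ^t·E[r] = -0.102016, running G = -1.276527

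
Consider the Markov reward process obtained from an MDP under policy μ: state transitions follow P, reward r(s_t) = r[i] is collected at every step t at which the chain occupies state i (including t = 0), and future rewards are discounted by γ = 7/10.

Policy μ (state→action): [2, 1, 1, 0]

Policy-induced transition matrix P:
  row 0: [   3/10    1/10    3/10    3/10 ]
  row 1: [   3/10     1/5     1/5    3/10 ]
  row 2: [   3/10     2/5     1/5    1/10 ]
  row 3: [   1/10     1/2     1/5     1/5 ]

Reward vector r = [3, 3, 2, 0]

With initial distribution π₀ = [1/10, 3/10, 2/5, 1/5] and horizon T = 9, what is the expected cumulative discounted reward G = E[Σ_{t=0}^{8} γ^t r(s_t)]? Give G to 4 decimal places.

t=0: π = [0.1000, 0.3000, 0.4000, 0.2000], E[r] = 2.0000, γ^t·E[r] = 2.000000, running G = 2.000000
t=1: π = [0.2600, 0.3300, 0.2100, 0.2000], E[r] = 2.1900, γ^t·E[r] = 1.533000, running G = 3.533000
t=2: π = [0.2600, 0.2760, 0.2260, 0.2380], E[r] = 2.0600, γ^t·E[r] = 1.009400, running G = 4.542400
t=3: π = [0.2524, 0.2906, 0.2260, 0.2310], E[r] = 2.0810, γ^t·E[r] = 0.713783, running G = 5.256183
t=4: π = [0.2538, 0.2893, 0.2252, 0.2317], E[r] = 2.0797, γ^t·E[r] = 0.499326, running G = 5.755509
t=5: π = [0.2537, 0.2892, 0.2254, 0.2318], E[r] = 2.0793, γ^t·E[r] = 0.349464, running G = 6.104973
t=6: π = [0.2536, 0.2892, 0.2254, 0.2317], E[r] = 2.0794, γ^t·E[r] = 0.244639, running G = 6.349612
t=7: π = [0.2537, 0.2892, 0.2254, 0.2318], E[r] = 2.0794, γ^t·E[r] = 0.171246, running G = 6.520858
t=8: π = [0.2536, 0.2892, 0.2254, 0.2318], E[r] = 2.0794, γ^t·E[r] = 0.119872, running G = 6.640730

G = 6.6407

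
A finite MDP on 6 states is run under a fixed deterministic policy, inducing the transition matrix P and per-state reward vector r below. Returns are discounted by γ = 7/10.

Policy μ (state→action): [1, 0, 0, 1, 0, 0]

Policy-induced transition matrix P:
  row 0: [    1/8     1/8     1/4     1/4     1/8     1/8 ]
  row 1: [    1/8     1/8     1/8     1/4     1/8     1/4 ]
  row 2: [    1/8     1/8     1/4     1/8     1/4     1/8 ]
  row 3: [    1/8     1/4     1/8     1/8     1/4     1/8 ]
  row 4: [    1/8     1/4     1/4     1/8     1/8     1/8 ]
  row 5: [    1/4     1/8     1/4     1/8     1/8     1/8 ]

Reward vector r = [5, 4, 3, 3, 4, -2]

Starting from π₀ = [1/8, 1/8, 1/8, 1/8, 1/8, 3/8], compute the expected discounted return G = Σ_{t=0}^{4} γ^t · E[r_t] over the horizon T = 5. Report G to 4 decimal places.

G = 6.8016

t=0: π = [0.1250, 0.1250, 0.1250, 0.1250, 0.1250, 0.3750], E[r] = 1.6250, γ^t·E[r] = 1.625000, running G = 1.625000
t=1: π = [0.1719, 0.1563, 0.2188, 0.1563, 0.1563, 0.1406], E[r] = 2.9531, γ^t·E[r] = 2.067188, running G = 3.692188
t=2: π = [0.1426, 0.1641, 0.2109, 0.1660, 0.1719, 0.1445], E[r] = 2.8984, γ^t·E[r] = 1.420234, running G = 5.112422
t=3: π = [0.1431, 0.1672, 0.2087, 0.1633, 0.1721, 0.1455], E[r] = 2.8979, γ^t·E[r] = 0.993997, running G = 6.106418
t=4: π = [0.1432, 0.1669, 0.2087, 0.1638, 0.1715, 0.1459], E[r] = 2.8953, γ^t·E[r] = 0.695160, running G = 6.801579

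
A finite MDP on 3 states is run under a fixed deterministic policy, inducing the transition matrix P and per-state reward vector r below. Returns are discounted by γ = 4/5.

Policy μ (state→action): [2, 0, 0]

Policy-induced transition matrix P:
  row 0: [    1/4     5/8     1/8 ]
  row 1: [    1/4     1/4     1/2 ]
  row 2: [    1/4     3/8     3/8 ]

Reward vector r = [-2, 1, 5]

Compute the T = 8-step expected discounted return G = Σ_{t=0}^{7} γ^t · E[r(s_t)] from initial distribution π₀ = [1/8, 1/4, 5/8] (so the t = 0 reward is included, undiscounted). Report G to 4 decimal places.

t=0: π = [0.1250, 0.2500, 0.6250], E[r] = 3.1250, γ^t·E[r] = 3.125000, running G = 3.125000
t=1: π = [0.2500, 0.3750, 0.3750], E[r] = 1.7500, γ^t·E[r] = 1.400000, running G = 4.525000
t=2: π = [0.2500, 0.3906, 0.3594], E[r] = 1.6875, γ^t·E[r] = 1.080000, running G = 5.605000
t=3: π = [0.2500, 0.3887, 0.3613], E[r] = 1.6953, γ^t·E[r] = 0.868000, running G = 6.473000
t=4: π = [0.2500, 0.3889, 0.3611], E[r] = 1.6943, γ^t·E[r] = 0.694000, running G = 7.167000
t=5: π = [0.2500, 0.3889, 0.3611], E[r] = 1.6945, γ^t·E[r] = 0.555240, running G = 7.722240
t=6: π = [0.2500, 0.3889, 0.3611], E[r] = 1.6944, γ^t·E[r] = 0.444188, running G = 8.166428
t=7: π = [0.2500, 0.3889, 0.3611], E[r] = 1.6944, γ^t·E[r] = 0.355351, running G = 8.521779

G = 8.5218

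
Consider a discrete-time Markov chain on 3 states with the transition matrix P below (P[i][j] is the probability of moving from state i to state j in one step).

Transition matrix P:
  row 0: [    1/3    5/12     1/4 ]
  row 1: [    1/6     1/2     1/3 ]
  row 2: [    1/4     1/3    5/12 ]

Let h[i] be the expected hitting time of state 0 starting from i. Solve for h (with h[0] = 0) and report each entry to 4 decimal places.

First-step conditioning: h[0] = 0; for i ≠ 0, h[i] = 1 + Σ_k P[i][k]·h[k].
  h[1] = 1 + 1/2·h[1] + 1/3·h[2]
  h[2] = 1 + 1/3·h[1] + 5/12·h[2]
Solving the 2×2 linear system over states ≠ 0 gives exactly h = [0, 66/13, 60/13] (h[0] = 0 is the target).

h = [0.0000, 5.0769, 4.6154]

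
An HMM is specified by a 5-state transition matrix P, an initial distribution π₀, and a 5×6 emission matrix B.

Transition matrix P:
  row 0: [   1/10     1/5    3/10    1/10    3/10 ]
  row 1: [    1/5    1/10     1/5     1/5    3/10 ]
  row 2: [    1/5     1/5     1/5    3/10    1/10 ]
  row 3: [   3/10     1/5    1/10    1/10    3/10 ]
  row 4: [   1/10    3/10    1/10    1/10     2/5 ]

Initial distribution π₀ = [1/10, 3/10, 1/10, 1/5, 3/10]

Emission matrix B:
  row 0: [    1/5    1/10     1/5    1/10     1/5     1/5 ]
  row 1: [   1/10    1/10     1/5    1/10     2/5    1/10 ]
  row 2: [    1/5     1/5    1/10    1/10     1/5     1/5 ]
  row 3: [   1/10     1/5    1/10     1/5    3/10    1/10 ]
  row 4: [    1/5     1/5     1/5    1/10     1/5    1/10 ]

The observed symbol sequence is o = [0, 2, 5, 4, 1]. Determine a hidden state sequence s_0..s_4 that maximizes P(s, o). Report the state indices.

path = [4, 4, 4, 1, 4]

t=0: δ = [2.000e-02, 3.000e-02, 2.000e-02, 2.000e-02, 6.000e-02]  (obs o_0=0)
t=1: δ = [1.200e-03, 3.600e-03, 6.000e-04, 6.000e-04, 4.800e-03]  ψ = [1, 4, 0, 1, 4]  (obs o_1=2)
t=2: δ = [1.440e-04, 1.440e-04, 1.440e-04, 7.200e-05, 1.920e-04]  ψ = [1, 4, 1, 1, 4]  (obs o_2=5)
t=3: δ = [5.760e-06, 2.304e-05, 8.640e-06, 1.296e-05, 1.536e-05]  ψ = [1, 4, 0, 2, 4]  (obs o_3=4)
t=4: δ = [4.608e-07, 4.608e-07, 9.216e-07, 9.216e-07, 1.382e-06]  ψ = [1, 4, 1, 1, 1]  (obs o_4=1)
backtrack: best end state = 4; path = [4, 4, 4, 1, 4]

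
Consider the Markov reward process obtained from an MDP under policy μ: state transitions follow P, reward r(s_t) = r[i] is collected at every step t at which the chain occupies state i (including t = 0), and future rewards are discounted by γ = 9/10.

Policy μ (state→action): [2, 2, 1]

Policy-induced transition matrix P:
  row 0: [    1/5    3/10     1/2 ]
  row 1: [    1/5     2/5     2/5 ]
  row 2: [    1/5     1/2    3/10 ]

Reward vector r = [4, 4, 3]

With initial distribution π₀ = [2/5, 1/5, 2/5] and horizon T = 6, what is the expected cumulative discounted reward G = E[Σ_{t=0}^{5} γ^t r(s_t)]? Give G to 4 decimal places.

t=0: π = [0.4000, 0.2000, 0.4000], E[r] = 3.6000, γ^t·E[r] = 3.600000, running G = 3.600000
t=1: π = [0.2000, 0.4000, 0.4000], E[r] = 3.6000, γ^t·E[r] = 3.240000, running G = 6.840000
t=2: π = [0.2000, 0.4200, 0.3800], E[r] = 3.6200, γ^t·E[r] = 2.932200, running G = 9.772200
t=3: π = [0.2000, 0.4180, 0.3820], E[r] = 3.6180, γ^t·E[r] = 2.637522, running G = 12.409722
t=4: π = [0.2000, 0.4182, 0.3818], E[r] = 3.6182, γ^t·E[r] = 2.373901, running G = 14.783623
t=5: π = [0.2000, 0.4182, 0.3818], E[r] = 3.6182, γ^t·E[r] = 2.136499, running G = 16.920122

G = 16.9201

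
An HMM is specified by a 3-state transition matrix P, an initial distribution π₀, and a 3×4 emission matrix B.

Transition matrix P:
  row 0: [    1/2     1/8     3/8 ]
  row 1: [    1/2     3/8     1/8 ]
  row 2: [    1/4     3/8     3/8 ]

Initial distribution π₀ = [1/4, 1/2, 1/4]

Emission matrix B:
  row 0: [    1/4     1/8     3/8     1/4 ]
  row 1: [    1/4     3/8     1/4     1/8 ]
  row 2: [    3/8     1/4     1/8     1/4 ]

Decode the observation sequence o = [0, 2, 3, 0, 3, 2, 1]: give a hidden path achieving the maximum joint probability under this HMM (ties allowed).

path = [1, 0, 0, 0, 0, 0, 2]

t=0: δ = [6.250e-02, 1.250e-01, 9.375e-02]  (obs o_0=0)
t=1: δ = [2.344e-02, 1.172e-02, 4.395e-03]  ψ = [1, 1, 2]  (obs o_1=2)
t=2: δ = [2.930e-03, 5.493e-04, 2.197e-03]  ψ = [0, 1, 0]  (obs o_2=3)
t=3: δ = [3.662e-04, 2.060e-04, 4.120e-04]  ψ = [0, 2, 0]  (obs o_3=0)
t=4: δ = [4.578e-05, 1.931e-05, 3.862e-05]  ψ = [0, 2, 2]  (obs o_4=3)
t=5: δ = [8.583e-06, 3.621e-06, 2.146e-06]  ψ = [0, 2, 0]  (obs o_5=2)
t=6: δ = [5.364e-07, 5.092e-07, 8.047e-07]  ψ = [0, 1, 0]  (obs o_6=1)
backtrack: best end state = 2; path = [1, 0, 0, 0, 0, 0, 2]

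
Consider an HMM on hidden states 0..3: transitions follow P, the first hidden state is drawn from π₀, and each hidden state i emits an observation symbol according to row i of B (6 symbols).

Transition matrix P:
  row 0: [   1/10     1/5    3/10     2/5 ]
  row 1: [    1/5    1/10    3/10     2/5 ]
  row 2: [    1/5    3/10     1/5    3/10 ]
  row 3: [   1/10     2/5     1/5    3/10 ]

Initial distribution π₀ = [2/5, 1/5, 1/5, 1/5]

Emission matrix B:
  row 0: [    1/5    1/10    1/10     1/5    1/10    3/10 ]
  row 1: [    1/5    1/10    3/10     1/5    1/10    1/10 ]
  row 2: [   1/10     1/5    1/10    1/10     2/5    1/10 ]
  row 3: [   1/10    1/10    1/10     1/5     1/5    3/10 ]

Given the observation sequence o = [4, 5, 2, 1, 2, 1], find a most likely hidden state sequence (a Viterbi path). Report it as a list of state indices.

path = [2, 3, 1, 2, 1, 2]

t=0: δ = [4.000e-02, 2.000e-02, 8.000e-02, 4.000e-02]  (obs o_0=4)
t=1: δ = [4.800e-03, 2.400e-03, 1.600e-03, 7.200e-03]  ψ = [2, 2, 2, 2]  (obs o_1=5)
t=2: δ = [7.200e-05, 8.640e-04, 1.440e-04, 2.160e-04]  ψ = [3, 3, 0, 3]  (obs o_2=2)
t=3: δ = [1.728e-05, 8.640e-06, 5.184e-05, 3.456e-05]  ψ = [1, 1, 1, 1]  (obs o_3=1)
t=4: δ = [1.037e-06, 4.666e-06, 1.037e-06, 1.555e-06]  ψ = [2, 2, 2, 2]  (obs o_4=2)
t=5: δ = [9.331e-08, 6.221e-08, 2.799e-07, 1.866e-07]  ψ = [1, 3, 1, 1]  (obs o_5=1)
backtrack: best end state = 2; path = [2, 3, 1, 2, 1, 2]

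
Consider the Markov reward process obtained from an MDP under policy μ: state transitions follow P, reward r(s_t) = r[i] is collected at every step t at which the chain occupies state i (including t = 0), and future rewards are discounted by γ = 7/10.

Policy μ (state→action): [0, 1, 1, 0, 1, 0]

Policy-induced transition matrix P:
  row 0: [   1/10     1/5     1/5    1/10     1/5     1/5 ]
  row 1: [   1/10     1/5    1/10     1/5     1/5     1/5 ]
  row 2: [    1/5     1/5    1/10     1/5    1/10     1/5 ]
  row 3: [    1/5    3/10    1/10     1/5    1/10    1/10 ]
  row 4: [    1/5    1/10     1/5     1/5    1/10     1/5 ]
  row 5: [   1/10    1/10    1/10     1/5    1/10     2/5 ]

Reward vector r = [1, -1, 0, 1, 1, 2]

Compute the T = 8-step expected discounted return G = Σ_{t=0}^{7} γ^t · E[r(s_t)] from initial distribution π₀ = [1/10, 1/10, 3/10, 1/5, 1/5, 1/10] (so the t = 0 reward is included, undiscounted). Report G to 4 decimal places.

t=0: π = [0.1000, 0.1000, 0.3000, 0.2000, 0.2000, 0.1000], E[r] = 0.6000, γ^t·E[r] = 0.600000, running G = 0.600000
t=1: π = [0.1700, 0.1900, 0.1300, 0.1900, 0.1200, 0.2000], E[r] = 0.6900, γ^t·E[r] = 0.483000, running G = 1.083000
t=2: π = [0.1440, 0.1870, 0.1290, 0.1830, 0.1360, 0.2210], E[r] = 0.7180, γ^t·E[r] = 0.351820, running G = 1.434820
t=3: π = [0.1448, 0.1826, 0.1280, 0.1856, 0.1331, 0.2259], E[r] = 0.7327, γ^t·E[r] = 0.251316, running G = 1.686136
t=4: π = [0.1447, 0.1827, 0.1278, 0.1855, 0.1327, 0.2266], E[r] = 0.7335, γ^t·E[r] = 0.176116, running G = 1.862252
t=5: π = [0.1446, 0.1826, 0.1277, 0.1855, 0.1327, 0.2268], E[r] = 0.7338, γ^t·E[r] = 0.123330, running G = 1.985581
t=6: π = [0.1446, 0.1826, 0.1277, 0.1855, 0.1327, 0.2268], E[r] = 0.7339, γ^t·E[r] = 0.086338, running G = 2.071920
t=7: π = [0.1446, 0.1826, 0.1277, 0.1855, 0.1327, 0.2268], E[r] = 0.7339, γ^t·E[r] = 0.060437, running G = 2.132357

G = 2.1324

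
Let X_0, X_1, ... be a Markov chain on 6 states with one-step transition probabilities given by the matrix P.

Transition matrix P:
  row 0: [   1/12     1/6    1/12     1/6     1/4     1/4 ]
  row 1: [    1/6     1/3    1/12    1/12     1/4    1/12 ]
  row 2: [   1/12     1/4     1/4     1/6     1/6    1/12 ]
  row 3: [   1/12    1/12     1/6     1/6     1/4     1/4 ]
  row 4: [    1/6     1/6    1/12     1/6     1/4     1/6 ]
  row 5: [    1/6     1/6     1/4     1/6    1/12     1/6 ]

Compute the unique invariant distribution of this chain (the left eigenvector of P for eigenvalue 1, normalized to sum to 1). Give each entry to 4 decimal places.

π = [0.1310, 0.1997, 0.1472, 0.1500, 0.2109, 0.1612]

Balance equations π_j = Σ_i π_i·P[i][j]:
  π_0 = 1/12·π_0 + 1/6·π_1 + 1/12·π_2 + 1/12·π_3 + 1/6·π_4 + 1/6·π_5
  π_1 = 1/6·π_0 + 1/3·π_1 + 1/4·π_2 + 1/12·π_3 + 1/6·π_4 + 1/6·π_5
  π_2 = 1/12·π_0 + 1/12·π_1 + 1/4·π_2 + 1/6·π_3 + 1/12·π_4 + 1/4·π_5
  π_3 = 1/6·π_0 + 1/12·π_1 + 1/6·π_2 + 1/6·π_3 + 1/6·π_4 + 1/6·π_5
  π_4 = 1/4·π_0 + 1/4·π_1 + 1/6·π_2 + 1/4·π_3 + 1/4·π_4 + 1/12·π_5
  normalize: π_0 + π_1 + π_2 + π_3 + π_4 + π_5 = 1
Solving the linear system gives exactly π = [282/2153, 430/2153, 317/2153, 323/2153, 454/2153, 347/2153].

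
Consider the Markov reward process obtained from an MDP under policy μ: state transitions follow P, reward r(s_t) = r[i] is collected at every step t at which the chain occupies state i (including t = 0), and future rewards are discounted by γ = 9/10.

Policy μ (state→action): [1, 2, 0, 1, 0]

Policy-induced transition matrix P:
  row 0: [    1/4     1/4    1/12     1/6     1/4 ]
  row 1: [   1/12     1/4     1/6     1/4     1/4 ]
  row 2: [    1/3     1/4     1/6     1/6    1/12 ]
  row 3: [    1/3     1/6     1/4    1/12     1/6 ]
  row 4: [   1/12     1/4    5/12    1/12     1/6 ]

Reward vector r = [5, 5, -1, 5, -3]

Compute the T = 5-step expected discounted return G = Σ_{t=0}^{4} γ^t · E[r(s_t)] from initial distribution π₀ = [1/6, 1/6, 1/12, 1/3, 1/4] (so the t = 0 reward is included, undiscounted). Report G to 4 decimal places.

G = 9.3210

t=0: π = [0.1667, 0.1667, 0.0833, 0.3333, 0.2500], E[r] = 2.5000, γ^t·E[r] = 2.500000, running G = 2.500000
t=1: π = [0.2153, 0.2222, 0.2431, 0.1319, 0.1875], E[r] = 2.0417, γ^t·E[r] = 1.837500, running G = 4.337500
t=2: π = [0.2130, 0.2390, 0.2066, 0.1586, 0.1829], E[r] = 2.2975, γ^t·E[r] = 1.860938, running G = 6.198438
t=3: π = [0.2101, 0.2368, 0.2079, 0.1581, 0.1871], E[r] = 2.2560, γ^t·E[r] = 1.644609, running G = 7.843047
t=4: π = [0.2098, 0.2368, 0.2091, 0.1576, 0.1866], E[r] = 2.2526, γ^t·E[r] = 1.477944, running G = 9.320991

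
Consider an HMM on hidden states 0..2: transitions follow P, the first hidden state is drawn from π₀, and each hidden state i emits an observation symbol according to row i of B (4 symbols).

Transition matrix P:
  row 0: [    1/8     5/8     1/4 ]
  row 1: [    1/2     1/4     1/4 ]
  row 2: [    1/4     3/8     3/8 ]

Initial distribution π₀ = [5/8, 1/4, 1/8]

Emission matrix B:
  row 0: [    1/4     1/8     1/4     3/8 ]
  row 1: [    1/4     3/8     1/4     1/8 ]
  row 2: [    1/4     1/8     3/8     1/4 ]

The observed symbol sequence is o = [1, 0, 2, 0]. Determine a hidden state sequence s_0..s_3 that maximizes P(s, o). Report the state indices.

path = [0, 1, 0, 1]

t=0: δ = [7.812e-02, 9.375e-02, 1.562e-02]  (obs o_0=1)
t=1: δ = [1.172e-02, 1.221e-02, 5.859e-03]  ψ = [1, 0, 1]  (obs o_1=0)
t=2: δ = [1.526e-03, 1.831e-03, 1.144e-03]  ψ = [1, 0, 1]  (obs o_2=2)
t=3: δ = [2.289e-04, 2.384e-04, 1.144e-04]  ψ = [1, 0, 1]  (obs o_3=0)
backtrack: best end state = 1; path = [0, 1, 0, 1]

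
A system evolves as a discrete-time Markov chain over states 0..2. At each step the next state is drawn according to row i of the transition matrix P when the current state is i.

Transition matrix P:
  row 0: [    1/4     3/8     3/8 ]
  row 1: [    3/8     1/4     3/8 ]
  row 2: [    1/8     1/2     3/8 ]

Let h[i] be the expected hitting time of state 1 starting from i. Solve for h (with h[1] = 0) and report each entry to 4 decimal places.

First-step conditioning: h[1] = 0; for i ≠ 1, h[i] = 1 + Σ_k P[i][k]·h[k].
  h[0] = 1 + 1/4·h[0] + 3/8·h[2]
  h[2] = 1 + 1/8·h[0] + 3/8·h[2]
Solving the 2×2 linear system over states ≠ 1 gives exactly h = [64/27, 0, 56/27] (h[1] = 0 is the target).

h = [2.3704, 0.0000, 2.0741]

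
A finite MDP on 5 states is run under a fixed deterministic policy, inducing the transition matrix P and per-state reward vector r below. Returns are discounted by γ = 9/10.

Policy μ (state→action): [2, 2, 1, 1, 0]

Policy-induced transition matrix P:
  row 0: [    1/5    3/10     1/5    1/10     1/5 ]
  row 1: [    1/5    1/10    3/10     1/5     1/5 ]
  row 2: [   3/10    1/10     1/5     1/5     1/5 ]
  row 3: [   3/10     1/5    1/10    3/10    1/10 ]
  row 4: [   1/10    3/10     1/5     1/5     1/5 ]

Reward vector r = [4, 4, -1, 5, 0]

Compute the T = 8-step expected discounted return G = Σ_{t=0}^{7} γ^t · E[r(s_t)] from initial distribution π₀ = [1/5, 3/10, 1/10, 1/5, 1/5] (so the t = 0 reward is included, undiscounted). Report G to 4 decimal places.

G = 14.4863

t=0: π = [0.2000, 0.3000, 0.1000, 0.2000, 0.2000], E[r] = 2.9000, γ^t·E[r] = 2.900000, running G = 2.900000
t=1: π = [0.2100, 0.2000, 0.2100, 0.2000, 0.1800], E[r] = 2.4300, γ^t·E[r] = 2.187000, running G = 5.087000
t=2: π = [0.2230, 0.1980, 0.2000, 0.1990, 0.1800], E[r] = 2.4790, γ^t·E[r] = 2.007990, running G = 7.094990
t=3: π = [0.2219, 0.2005, 0.1999, 0.1976, 0.1801], E[r] = 2.4777, γ^t·E[r] = 1.806243, running G = 8.901233
t=4: π = [0.2217, 0.2002, 0.2003, 0.1976, 0.1802], E[r] = 2.4752, γ^t·E[r] = 1.623952, running G = 10.525186
t=5: π = [0.2218, 0.2002, 0.2003, 0.1976, 0.1802], E[r] = 2.4753, γ^t·E[r] = 1.461649, running G = 11.986835
t=6: π = [0.2218, 0.2002, 0.2003, 0.1976, 0.1802], E[r] = 2.4753, γ^t·E[r] = 1.315492, running G = 13.302327
t=7: π = [0.2218, 0.2002, 0.2003, 0.1976, 0.1802], E[r] = 2.4753, γ^t·E[r] = 1.183941, running G = 14.486268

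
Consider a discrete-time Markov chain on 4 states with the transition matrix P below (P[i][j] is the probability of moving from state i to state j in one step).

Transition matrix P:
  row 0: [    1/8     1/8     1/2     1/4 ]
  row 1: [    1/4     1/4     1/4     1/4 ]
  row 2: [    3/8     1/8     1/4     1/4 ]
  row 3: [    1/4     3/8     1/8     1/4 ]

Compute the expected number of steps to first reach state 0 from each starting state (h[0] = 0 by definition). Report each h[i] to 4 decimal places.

First-step conditioning: h[0] = 0; for i ≠ 0, h[i] = 1 + Σ_k P[i][k]·h[k].
  h[1] = 1 + 1/4·h[1] + 1/4·h[2] + 1/4·h[3]
  h[2] = 1 + 1/8·h[1] + 1/4·h[2] + 1/4·h[3]
  h[3] = 1 + 3/8·h[1] + 1/8·h[2] + 1/4·h[3]
Solving the 3×3 linear system over states ≠ 0 gives exactly h = [0, 256/71, 224/71, 260/71] (h[0] = 0 is the target).

h = [0.0000, 3.6056, 3.1549, 3.6620]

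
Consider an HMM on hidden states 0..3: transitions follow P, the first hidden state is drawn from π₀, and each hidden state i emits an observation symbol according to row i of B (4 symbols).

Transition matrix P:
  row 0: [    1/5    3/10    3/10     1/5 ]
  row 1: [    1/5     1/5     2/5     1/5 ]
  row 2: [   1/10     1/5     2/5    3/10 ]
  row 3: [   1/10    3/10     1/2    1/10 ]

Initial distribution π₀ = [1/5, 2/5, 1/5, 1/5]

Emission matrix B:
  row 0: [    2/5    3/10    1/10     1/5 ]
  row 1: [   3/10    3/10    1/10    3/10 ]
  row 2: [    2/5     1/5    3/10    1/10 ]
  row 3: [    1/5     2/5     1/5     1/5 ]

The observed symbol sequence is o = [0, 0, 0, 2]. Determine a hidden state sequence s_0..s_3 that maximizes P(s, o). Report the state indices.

t=0: δ = [8.000e-02, 1.200e-01, 8.000e-02, 4.000e-02]  (obs o_0=0)
t=1: δ = [9.600e-03, 7.200e-03, 1.920e-02, 4.800e-03]  ψ = [1, 0, 1, 1]  (obs o_1=0)
t=2: δ = [7.680e-04, 1.152e-03, 3.072e-03, 1.152e-03]  ψ = [0, 2, 2, 2]  (obs o_2=0)
t=3: δ = [3.072e-05, 6.144e-05, 3.686e-04, 1.843e-04]  ψ = [2, 2, 2, 2]  (obs o_3=2)
backtrack: best end state = 2; path = [1, 2, 2, 2]

path = [1, 2, 2, 2]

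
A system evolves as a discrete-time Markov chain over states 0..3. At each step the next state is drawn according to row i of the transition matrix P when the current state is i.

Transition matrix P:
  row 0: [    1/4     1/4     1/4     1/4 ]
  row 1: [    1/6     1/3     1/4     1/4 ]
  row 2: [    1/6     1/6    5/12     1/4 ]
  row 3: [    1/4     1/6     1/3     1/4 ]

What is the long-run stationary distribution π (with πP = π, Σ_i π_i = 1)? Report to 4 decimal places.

π = [0.2045, 0.2205, 0.3250, 0.2500]

Balance equations π_j = Σ_i π_i·P[i][j]:
  π_0 = 1/4·π_0 + 1/6·π_1 + 1/6·π_2 + 1/4·π_3
  π_1 = 1/4·π_0 + 1/3·π_1 + 1/6·π_2 + 1/6·π_3
  π_2 = 1/4·π_0 + 1/4·π_1 + 5/12·π_2 + 1/3·π_3
  normalize: π_0 + π_1 + π_2 + π_3 = 1
Solving the linear system gives exactly π = [9/44, 97/440, 13/40, 1/4].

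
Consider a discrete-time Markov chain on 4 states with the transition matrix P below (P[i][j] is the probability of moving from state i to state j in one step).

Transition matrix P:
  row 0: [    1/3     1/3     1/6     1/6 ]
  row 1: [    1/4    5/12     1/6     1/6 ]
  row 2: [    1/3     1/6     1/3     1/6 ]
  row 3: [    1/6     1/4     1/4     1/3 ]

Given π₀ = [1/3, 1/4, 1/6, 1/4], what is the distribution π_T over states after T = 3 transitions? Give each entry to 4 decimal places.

π = [0.2743, 0.3054, 0.2201, 0.2002]

t=0: π = [0.3333, 0.2500, 0.1667, 0.2500]
t=1: π = [0.2708, 0.3056, 0.2153, 0.2083]
t=2: π = [0.2731, 0.3056, 0.2199, 0.2014]
t=3: π = [0.2743, 0.3054, 0.2201, 0.2002]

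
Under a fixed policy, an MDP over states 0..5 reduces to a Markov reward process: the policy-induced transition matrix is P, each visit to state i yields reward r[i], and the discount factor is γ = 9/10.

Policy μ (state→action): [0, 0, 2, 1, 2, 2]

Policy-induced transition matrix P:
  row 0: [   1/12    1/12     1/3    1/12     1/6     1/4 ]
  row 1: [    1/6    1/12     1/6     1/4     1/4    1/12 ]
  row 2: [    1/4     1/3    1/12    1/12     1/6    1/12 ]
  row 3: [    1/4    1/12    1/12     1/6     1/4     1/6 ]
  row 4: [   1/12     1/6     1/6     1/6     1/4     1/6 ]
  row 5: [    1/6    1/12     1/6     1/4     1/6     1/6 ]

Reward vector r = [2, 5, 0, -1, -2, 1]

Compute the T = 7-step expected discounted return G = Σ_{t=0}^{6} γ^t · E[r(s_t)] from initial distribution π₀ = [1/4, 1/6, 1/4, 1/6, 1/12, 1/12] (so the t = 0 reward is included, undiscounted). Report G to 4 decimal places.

t=0: π = [0.2500, 0.1667, 0.2500, 0.1667, 0.0833, 0.0833], E[r] = 1.0833, γ^t·E[r] = 1.083333, running G = 1.083333
t=1: π = [0.1736, 0.1528, 0.1736, 0.1458, 0.2014, 0.1528], E[r] = 0.7153, γ^t·E[r] = 0.643750, running G = 1.727083
t=2: π = [0.1620, 0.1435, 0.1690, 0.1632, 0.2083, 0.1539], E[r] = 0.6157, γ^t·E[r] = 0.498750, running G = 2.225833
t=3: π = [0.1635, 0.1429, 0.1660, 0.1639, 0.2096, 0.1541], E[r] = 0.6128, γ^t·E[r] = 0.446695, running G = 2.672529
t=4: π = [0.1631, 0.1423, 0.1664, 0.1640, 0.2097, 0.1545], E[r] = 0.6088, γ^t·E[r] = 0.399431, running G = 3.071960
t=5: π = [0.1631, 0.1424, 0.1663, 0.1639, 0.2097, 0.1545], E[r] = 0.6096, γ^t·E[r] = 0.359963, running G = 3.431923
t=6: π = [0.1631, 0.1424, 0.1663, 0.1640, 0.2097, 0.1545], E[r] = 0.6094, γ^t·E[r] = 0.323859, running G = 3.755782

G = 3.7558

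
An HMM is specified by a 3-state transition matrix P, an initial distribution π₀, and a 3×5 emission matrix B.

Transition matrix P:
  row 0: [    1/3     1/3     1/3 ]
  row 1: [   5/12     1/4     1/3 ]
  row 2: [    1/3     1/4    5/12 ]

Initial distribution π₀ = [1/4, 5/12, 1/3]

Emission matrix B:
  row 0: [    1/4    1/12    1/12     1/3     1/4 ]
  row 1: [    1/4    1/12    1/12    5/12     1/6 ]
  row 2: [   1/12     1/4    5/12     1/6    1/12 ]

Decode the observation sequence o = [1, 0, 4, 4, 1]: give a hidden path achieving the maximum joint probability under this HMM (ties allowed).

path = [2, 0, 0, 0, 2]

t=0: δ = [2.083e-02, 3.472e-02, 8.333e-02]  (obs o_0=1)
t=1: δ = [6.944e-03, 5.208e-03, 2.894e-03]  ψ = [2, 2, 2]  (obs o_1=0)
t=2: δ = [5.787e-04, 3.858e-04, 1.929e-04]  ψ = [0, 0, 0]  (obs o_2=4)
t=3: δ = [4.823e-05, 3.215e-05, 1.608e-05]  ψ = [0, 0, 0]  (obs o_3=4)
t=4: δ = [1.340e-06, 1.340e-06, 4.019e-06]  ψ = [0, 0, 0]  (obs o_4=1)
backtrack: best end state = 2; path = [2, 0, 0, 0, 2]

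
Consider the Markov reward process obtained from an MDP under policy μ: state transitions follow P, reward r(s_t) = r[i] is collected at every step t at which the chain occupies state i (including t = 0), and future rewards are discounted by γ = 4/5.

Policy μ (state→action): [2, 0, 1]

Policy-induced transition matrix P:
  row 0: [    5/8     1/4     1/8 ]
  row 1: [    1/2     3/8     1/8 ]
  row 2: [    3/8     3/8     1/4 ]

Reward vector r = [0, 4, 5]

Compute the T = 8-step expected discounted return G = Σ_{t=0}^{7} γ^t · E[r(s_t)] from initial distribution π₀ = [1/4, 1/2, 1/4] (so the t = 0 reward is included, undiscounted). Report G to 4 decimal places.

t=0: π = [0.2500, 0.5000, 0.2500], E[r] = 3.2500, γ^t·E[r] = 3.250000, running G = 3.250000
t=1: π = [0.5000, 0.3438, 0.1563], E[r] = 2.1563, γ^t·E[r] = 1.725000, running G = 4.975000
t=2: π = [0.5430, 0.3125, 0.1445], E[r] = 1.9727, γ^t·E[r] = 1.262500, running G = 6.237500
t=3: π = [0.5498, 0.3071, 0.1431], E[r] = 1.9438, γ^t·E[r] = 0.995250, running G = 7.232750
t=4: π = [0.5508, 0.3063, 0.1429], E[r] = 1.9395, γ^t·E[r] = 0.794425, running G = 8.027175
t=5: π = [0.5510, 0.3061, 0.1429], E[r] = 1.9389, γ^t·E[r] = 0.635333, running G = 8.662508
t=6: π = [0.5510, 0.3061, 0.1429], E[r] = 1.9388, γ^t·E[r] = 0.508242, running G = 9.170750
t=7: π = [0.5510, 0.3061, 0.1429], E[r] = 1.9388, γ^t·E[r] = 0.406591, running G = 9.577341

G = 9.5773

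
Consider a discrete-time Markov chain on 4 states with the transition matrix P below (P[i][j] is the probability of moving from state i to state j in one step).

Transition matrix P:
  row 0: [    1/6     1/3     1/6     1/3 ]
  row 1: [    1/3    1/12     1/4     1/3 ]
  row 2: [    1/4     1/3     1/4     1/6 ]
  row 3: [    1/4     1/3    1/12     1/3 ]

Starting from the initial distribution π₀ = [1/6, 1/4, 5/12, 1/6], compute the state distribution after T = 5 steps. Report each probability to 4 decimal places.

t=0: π = [0.1667, 0.2500, 0.4167, 0.1667]
t=1: π = [0.2569, 0.2708, 0.2083, 0.2639]
t=2: π = [0.2512, 0.2656, 0.1846, 0.2986]
t=3: π = [0.2512, 0.2669, 0.1793, 0.3026]
t=4: π = [0.2513, 0.2666, 0.1786, 0.3034]
t=5: π = [0.2513, 0.2667, 0.1785, 0.3036]

π = [0.2513, 0.2667, 0.1785, 0.3036]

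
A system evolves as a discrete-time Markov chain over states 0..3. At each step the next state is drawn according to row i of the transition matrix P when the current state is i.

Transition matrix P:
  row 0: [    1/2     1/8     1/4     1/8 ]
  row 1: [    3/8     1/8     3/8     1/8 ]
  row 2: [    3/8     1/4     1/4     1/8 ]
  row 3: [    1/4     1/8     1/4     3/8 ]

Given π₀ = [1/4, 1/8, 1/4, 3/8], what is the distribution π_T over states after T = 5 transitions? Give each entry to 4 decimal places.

t=0: π = [0.2500, 0.1250, 0.2500, 0.3750]
t=1: π = [0.3594, 0.1563, 0.2656, 0.2188]
t=2: π = [0.3926, 0.1582, 0.2695, 0.1797]
t=3: π = [0.4016, 0.1587, 0.2698, 0.1699]
t=4: π = [0.4040, 0.1587, 0.2698, 0.1675]
t=5: π = [0.4046, 0.1587, 0.2698, 0.1669]

π = [0.4046, 0.1587, 0.2698, 0.1669]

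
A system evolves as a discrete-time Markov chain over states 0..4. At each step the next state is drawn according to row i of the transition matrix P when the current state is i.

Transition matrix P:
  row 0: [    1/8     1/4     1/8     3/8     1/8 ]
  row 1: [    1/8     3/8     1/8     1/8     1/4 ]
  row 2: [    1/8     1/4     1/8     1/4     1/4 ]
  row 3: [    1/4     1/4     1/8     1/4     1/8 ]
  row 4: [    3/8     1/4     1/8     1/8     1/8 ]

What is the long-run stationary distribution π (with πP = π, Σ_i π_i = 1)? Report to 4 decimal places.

π = [0.1962, 0.2857, 0.1250, 0.2168, 0.1763]

Balance equations π_j = Σ_i π_i·P[i][j]:
  π_0 = 1/8·π_0 + 1/8·π_1 + 1/8·π_2 + 1/4·π_3 + 3/8·π_4
  π_1 = 1/4·π_0 + 3/8·π_1 + 1/4·π_2 + 1/4·π_3 + 1/4·π_4
  π_2 = 1/8·π_0 + 1/8·π_1 + 1/8·π_2 + 1/8·π_3 + 1/8·π_4
  π_3 = 3/8·π_0 + 1/8·π_1 + 1/4·π_2 + 1/4·π_3 + 1/8·π_4
  normalize: π_0 + π_1 + π_2 + π_3 + π_4 = 1
Solving the linear system gives exactly π = [113/576, 2/7, 1/8, 437/2016, 79/448].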